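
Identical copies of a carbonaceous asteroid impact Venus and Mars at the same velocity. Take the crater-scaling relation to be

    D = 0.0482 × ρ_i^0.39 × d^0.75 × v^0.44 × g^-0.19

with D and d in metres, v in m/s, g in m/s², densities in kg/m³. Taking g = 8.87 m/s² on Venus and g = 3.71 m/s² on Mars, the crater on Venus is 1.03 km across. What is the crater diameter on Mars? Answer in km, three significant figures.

D ≈ 1.22 km

All impactor-dependent factors cancel in the ratio, leaving D_Mars/D_Venus = (g_Mars/g_Venus)^-0.19.
(3.71/8.87)^-0.19 = 0.4183^-0.19 = 1.180
D_Mars = 1.180 × 1.03 km = 1.22 km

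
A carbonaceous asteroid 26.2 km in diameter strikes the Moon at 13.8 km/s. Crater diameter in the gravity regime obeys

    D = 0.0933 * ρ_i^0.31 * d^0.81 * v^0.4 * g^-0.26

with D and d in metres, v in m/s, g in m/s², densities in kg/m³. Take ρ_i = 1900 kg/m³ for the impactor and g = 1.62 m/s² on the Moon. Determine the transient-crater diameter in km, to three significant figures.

D ≈ 147 km

In SI units: d = 26200 m, v = 13800 m/s.
ρ_i^0.31 = 1900^0.31 = 10.39
d^0.81 = 26200^0.81 = 3792
v^0.4 = 13800^0.4 = 45.28
g^-0.26 = 1.62^-0.26 = 0.8821
D = 0.0933 × 10.39 × 3792 × 45.28 × 0.8821 = 1.468 × 10^5 m
   = 146.8 km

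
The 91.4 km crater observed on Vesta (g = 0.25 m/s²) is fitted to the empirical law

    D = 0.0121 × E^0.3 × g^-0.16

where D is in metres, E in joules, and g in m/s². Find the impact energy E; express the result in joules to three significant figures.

Rearranging: E = [D / (0.0121 · g^-0.16)]^(1/0.3).
D = 91400 m.
g^-0.16 = 0.25^-0.16 = 1.248
D / (0.0121 × 1.248) = 91400 / (0.01510) = 6.053 × 10^6
E = (6.053 × 10^6)^3.3333 = 4.040 × 10^22 J

E ≈ 4.04 × 10^22 J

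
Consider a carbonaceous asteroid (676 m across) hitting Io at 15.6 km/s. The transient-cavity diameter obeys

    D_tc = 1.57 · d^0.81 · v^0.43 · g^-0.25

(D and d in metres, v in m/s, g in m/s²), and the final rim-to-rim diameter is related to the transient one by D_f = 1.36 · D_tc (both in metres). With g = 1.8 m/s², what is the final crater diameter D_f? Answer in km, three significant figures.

v = 15600 m/s.
d^0.81 = 676^0.81 = 196.0
v^0.43 = 15600^0.43 = 63.54
g^-0.25 = 1.8^-0.25 = 0.8633
D_tc = 1.57 × 196.0 × 63.54 × 0.8633 = 16880 m
D_f = 1.36 × 16880 = 22957 m
     = 22.96 km

D_f ≈ 23.0 km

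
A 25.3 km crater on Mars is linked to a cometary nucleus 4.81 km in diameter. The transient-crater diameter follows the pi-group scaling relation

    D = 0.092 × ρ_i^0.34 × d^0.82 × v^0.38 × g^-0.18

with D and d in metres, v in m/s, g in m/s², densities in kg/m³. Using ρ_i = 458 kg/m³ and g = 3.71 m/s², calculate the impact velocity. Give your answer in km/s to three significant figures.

Rearranging for v: v = [D / (0.092 · 458^0.34 · 4810^0.82 · 3.71^-0.18)]^(1/0.38).
D = 25300 m.
458^0.34 = 8.030
4810^0.82 = 1046
3.71^-0.18 = 0.7898
Denominator = 0.092 × 8.030 × 1046 × 0.7898 = 610.3
D / 610.3 = 25300 / 610.3 = 41.46
v = 41.46^(1/0.38) = 41.46^2.6316 = 18070 m/s

v ≈ 18.1 km/s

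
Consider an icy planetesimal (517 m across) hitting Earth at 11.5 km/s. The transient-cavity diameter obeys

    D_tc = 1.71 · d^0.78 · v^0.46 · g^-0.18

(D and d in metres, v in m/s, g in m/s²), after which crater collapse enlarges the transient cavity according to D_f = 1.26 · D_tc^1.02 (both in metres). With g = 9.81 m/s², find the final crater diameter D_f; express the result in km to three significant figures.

v = 11500 m/s.
d^0.78 = 517^0.78 = 130.8
v^0.46 = 11500^0.46 = 73.78
g^-0.18 = 9.81^-0.18 = 0.6630
D_tc = 1.71 × 130.8 × 73.78 × 0.6630 = 10940 m
D_f = 1.26 × (10940)^1.02 = 16602 m
     = 16.60 km

D_f ≈ 16.6 km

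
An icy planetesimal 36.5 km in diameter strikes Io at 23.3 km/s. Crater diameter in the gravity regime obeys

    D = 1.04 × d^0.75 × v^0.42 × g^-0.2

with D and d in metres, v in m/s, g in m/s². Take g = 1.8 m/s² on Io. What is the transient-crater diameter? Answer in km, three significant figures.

In SI units: d = 36500 m, v = 23300 m/s.
d^0.75 = 36500^0.75 = 2641
v^0.42 = 23300^0.42 = 68.28
g^-0.2 = 1.8^-0.2 = 0.8891
D = 1.04 × 2641 × 68.28 × 0.8891 = 1.667 × 10^5 m
   = 166.7 km

D ≈ 167 km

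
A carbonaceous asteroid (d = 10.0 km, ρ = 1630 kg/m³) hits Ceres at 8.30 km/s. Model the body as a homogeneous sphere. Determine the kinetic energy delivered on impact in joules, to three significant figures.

E ≈ 2.94 × 10^22 J

d = 10000 m; v = 8300 m/s.
Mass m = (π/6) ρ d³ = (π/6) × 1630 × (10000)³ = 8.535 × 10^14 kg
E = ½ m v² = 0.5 × 8.535 × 10^14 × (8300)² = 2.940 × 10^22 J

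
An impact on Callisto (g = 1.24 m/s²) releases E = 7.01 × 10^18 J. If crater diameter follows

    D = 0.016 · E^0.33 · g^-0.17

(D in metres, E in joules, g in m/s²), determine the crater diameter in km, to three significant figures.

D ≈ 25.5 km

E^0.33 = (7.01 × 10^18)^0.33 = 1.656 × 10^6
g^-0.17 = 1.24^-0.17 = 0.9641
D = 0.016 × 1.656 × 10^6 × 0.9641 = 25545 m
   = 25.54 km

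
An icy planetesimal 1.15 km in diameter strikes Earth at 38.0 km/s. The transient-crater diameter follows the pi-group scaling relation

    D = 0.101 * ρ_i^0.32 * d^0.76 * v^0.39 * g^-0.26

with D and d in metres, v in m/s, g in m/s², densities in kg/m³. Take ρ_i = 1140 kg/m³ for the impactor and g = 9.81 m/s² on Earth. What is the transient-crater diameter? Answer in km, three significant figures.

D ≈ 6.87 km

In SI units: d = 1150 m, v = 38000 m/s.
ρ_i^0.32 = 1140^0.32 = 9.511
d^0.76 = 1150^0.76 = 211.9
v^0.39 = 38000^0.39 = 61.11
g^-0.26 = 9.81^-0.26 = 0.5523
D = 0.101 × 9.511 × 211.9 × 61.11 × 0.5523 = 6870 m
   = 6.870 km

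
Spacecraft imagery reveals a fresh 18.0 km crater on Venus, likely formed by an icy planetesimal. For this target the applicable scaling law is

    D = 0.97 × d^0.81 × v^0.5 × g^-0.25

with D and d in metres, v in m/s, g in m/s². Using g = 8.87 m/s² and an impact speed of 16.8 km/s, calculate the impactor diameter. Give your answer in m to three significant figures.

Rearranging for d: d = [D / (0.97 · 16800^0.5 · 8.87^-0.25)]^(1/0.81).
D = 18000 m.
16800^0.5 = 129.6
8.87^-0.25 = 0.5795
Denominator = 0.97 × 129.6 × 0.5795 = 72.85
D / 72.85 = 18000 / 72.85 = 247.1
d = 247.1^(1/0.81) = 247.1^1.2346 = 900.0 m

d ≈ 900 m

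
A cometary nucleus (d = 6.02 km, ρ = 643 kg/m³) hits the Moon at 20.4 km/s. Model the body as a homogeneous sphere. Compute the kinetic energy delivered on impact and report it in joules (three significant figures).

d = 6020 m; v = 20400 m/s.
Mass m = (π/6) ρ d³ = (π/6) × 643 × (6020)³ = 7.345 × 10^13 kg
E = ½ m v² = 0.5 × 7.345 × 10^13 × (20400)² = 1.528 × 10^22 J

E ≈ 1.53 × 10^22 J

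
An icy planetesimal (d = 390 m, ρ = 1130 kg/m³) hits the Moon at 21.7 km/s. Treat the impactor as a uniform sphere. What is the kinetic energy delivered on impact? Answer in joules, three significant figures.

E ≈ 8.26 × 10^18 J

v = 21700 m/s.
Mass m = (π/6) ρ d³ = (π/6) × 1130 × (390)³ = 3.510 × 10^10 kg
E = ½ m v² = 0.5 × 3.510 × 10^10 × (21700)² = 8.264 × 10^18 J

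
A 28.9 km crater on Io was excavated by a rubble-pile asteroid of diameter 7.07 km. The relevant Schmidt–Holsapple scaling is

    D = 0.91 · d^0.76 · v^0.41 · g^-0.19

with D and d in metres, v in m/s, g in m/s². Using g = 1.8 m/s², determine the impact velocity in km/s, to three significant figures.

v ≈ 9.18 km/s

Rearranging for v: v = [D / (0.91 · 7070^0.76 · 1.8^-0.19)]^(1/0.41).
D = 28900 m.
7070^0.76 = 842.5
1.8^-0.19 = 0.8943
Denominator = 0.91 × 842.5 × 0.8943 = 685.6
D / 685.6 = 28900 / 685.6 = 42.15
v = 42.15^(1/0.41) = 42.15^2.439 = 9181 m/s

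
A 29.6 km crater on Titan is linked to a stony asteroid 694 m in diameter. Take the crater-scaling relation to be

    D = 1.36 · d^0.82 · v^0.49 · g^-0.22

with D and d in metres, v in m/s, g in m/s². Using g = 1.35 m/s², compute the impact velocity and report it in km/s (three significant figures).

v ≈ 14.3 km/s

Rearranging for v: v = [D / (1.36 · 694^0.82 · 1.35^-0.22)]^(1/0.49).
D = 29600 m.
694^0.82 = 213.8
1.35^-0.22 = 0.9361
Denominator = 1.36 × 213.8 × 0.9361 = 272.2
D / 272.2 = 29600 / 272.2 = 108.7
v = 108.7^(1/0.49) = 108.7^2.0408 = 14307 m/s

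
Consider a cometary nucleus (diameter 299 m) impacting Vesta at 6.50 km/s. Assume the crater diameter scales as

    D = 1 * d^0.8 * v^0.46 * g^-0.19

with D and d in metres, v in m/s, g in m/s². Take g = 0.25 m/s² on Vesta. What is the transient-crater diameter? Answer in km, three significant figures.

D ≈ 7.06 km

In SI units: v = 6500 m/s.
d^0.8 = 299^0.8 = 95.62
v^0.46 = 6500^0.46 = 56.75
g^-0.19 = 0.25^-0.19 = 1.301
D = 1 × 95.62 × 56.75 × 1.301 = 7060 m
   = 7.060 km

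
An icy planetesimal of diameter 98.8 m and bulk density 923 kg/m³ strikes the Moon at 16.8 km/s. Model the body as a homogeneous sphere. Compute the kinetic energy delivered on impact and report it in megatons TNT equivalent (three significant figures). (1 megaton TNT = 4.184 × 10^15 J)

E ≈ 15.7 Mt TNT

v = 16800 m/s.
Mass m = (π/6) ρ d³ = (π/6) × 923 × (98.8)³ = 4.661 × 10^8 kg
E = ½ m v² = 0.5 × 4.661 × 10^8 × (16800)² = 6.578 × 10^16 J
   = 6.578 × 10^16 / 4.184×10^15 = 15.72 Mt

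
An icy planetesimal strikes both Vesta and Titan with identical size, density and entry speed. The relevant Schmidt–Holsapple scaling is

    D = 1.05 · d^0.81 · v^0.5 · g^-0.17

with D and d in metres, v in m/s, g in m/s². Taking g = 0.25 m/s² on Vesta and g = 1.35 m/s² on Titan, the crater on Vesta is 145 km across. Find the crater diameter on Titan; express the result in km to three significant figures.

D ≈ 109 km

All impactor-dependent factors cancel in the ratio, leaving D_Titan/D_Vesta = (g_Titan/g_Vesta)^-0.17.
(1.35/0.25)^-0.17 = 5.400^-0.17 = 0.7507
D_Titan = 0.7507 × 145 km = 109 km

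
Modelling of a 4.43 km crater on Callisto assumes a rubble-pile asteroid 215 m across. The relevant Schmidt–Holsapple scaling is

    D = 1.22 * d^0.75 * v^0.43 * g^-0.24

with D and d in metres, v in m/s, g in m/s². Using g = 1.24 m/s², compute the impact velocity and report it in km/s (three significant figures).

Rearranging for v: v = [D / (1.22 · 215^0.75 · 1.24^-0.24)]^(1/0.43).
D = 4430 m.
215^0.75 = 56.15
1.24^-0.24 = 0.9497
Denominator = 1.22 × 56.15 × 0.9497 = 65.06
D / 65.06 = 4430 / 65.06 = 68.09
v = 68.09^(1/0.43) = 68.09^2.3256 = 18324 m/s

v ≈ 18.3 km/s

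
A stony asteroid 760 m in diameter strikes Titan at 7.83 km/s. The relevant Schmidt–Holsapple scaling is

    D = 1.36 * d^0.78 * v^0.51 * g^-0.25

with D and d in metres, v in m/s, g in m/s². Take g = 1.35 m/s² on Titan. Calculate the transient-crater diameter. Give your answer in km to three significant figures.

In SI units: v = 7830 m/s.
d^0.78 = 760^0.78 = 176.6
v^0.51 = 7830^0.51 = 96.79
g^-0.25 = 1.35^-0.25 = 0.9277
D = 1.36 × 176.6 × 96.79 × 0.9277 = 21566 m
   = 21.57 km

D ≈ 21.6 km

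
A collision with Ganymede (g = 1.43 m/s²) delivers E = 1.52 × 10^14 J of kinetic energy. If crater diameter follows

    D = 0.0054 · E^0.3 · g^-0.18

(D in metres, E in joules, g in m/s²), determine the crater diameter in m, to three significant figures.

E^0.3 = (1.52 × 10^14)^0.3 = 1.797 × 10^4
g^-0.18 = 1.43^-0.18 = 0.9376
D = 0.0054 × 1.797 × 10^4 × 0.9376 = 90.98 m

D ≈ 91.0 m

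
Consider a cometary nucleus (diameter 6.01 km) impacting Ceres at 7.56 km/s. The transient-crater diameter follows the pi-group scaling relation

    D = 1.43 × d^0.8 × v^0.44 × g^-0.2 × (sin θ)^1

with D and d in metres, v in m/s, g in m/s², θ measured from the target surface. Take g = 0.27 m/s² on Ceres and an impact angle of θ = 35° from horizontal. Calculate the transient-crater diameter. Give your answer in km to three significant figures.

D ≈ 57.2 km

In SI units: d = 6010 m, v = 7560 m/s.
d^0.8 = 6010^0.8 = 1055
v^0.44 = 7560^0.44 = 50.88
g^-0.2 = 0.27^-0.2 = 1.299
(sin 35°)^1 = 0.5736^1 = 0.5736
D = 1.43 × 1055 × 50.88 × 1.299 × 0.5736 = 57194 m
   = 57.19 km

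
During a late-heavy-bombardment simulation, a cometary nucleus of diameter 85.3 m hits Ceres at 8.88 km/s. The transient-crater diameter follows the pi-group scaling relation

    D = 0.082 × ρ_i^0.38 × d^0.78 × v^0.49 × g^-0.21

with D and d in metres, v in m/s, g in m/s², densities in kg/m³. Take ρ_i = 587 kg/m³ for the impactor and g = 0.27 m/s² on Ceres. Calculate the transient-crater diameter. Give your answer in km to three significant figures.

D ≈ 3.36 km

In SI units: v = 8880 m/s.
ρ_i^0.38 = 587^0.38 = 11.27
d^0.78 = 85.3^0.78 = 32.07
v^0.49 = 8880^0.49 = 86.04
g^-0.21 = 0.27^-0.21 = 1.316
D = 0.082 × 11.27 × 32.07 × 86.04 × 1.316 = 3356 m
   = 3.356 km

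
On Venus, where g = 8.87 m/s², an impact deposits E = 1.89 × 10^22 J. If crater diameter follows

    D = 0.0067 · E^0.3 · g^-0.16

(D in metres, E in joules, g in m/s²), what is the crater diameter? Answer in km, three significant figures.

E^0.3 = (1.89 × 10^22)^0.3 = 4.819 × 10^6
g^-0.16 = 8.87^-0.16 = 0.7052
D = 0.0067 × 4.819 × 10^6 × 0.7052 = 22769 m
   = 22.77 km

D ≈ 22.8 km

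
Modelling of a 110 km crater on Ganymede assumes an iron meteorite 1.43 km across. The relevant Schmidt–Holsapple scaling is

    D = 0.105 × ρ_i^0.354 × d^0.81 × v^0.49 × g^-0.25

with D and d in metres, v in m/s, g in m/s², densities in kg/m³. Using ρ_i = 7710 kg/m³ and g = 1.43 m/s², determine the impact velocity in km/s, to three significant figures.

Rearranging for v: v = [D / (0.105 · 7710^0.354 · 1430^0.81 · 1.43^-0.25)]^(1/0.49).
D = 110000 m.
7710^0.354 = 23.77
1430^0.81 = 359.6
1.43^-0.25 = 0.9145
Denominator = 0.105 × 23.77 × 359.6 × 0.9145 = 820.8
D / 820.8 = 110000 / 820.8 = 134.0
v = 134.0^(1/0.49) = 134.0^2.0408 = 21928 m/s

v ≈ 21.9 km/s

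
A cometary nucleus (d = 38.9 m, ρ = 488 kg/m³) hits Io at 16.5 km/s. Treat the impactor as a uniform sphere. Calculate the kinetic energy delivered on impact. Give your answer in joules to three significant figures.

v = 16500 m/s.
Mass m = (π/6) ρ d³ = (π/6) × 488 × (38.9)³ = 1.504 × 10^7 kg
E = ½ m v² = 0.5 × 1.504 × 10^7 × (16500)² = 2.047 × 10^15 J

E ≈ 2.05 × 10^15 J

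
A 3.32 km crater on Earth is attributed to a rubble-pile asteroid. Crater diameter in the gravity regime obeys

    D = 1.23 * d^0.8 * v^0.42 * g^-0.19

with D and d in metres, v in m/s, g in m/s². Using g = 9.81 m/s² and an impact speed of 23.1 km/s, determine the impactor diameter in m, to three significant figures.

d ≈ 171 m

Rearranging for d: d = [D / (1.23 · 23100^0.42 · 9.81^-0.19)]^(1/0.8).
D = 3320 m.
23100^0.42 = 68.03
9.81^-0.19 = 0.6480
Denominator = 1.23 × 68.03 × 0.6480 = 54.22
D / 54.22 = 3320 / 54.22 = 61.23
d = 61.23^(1/0.8) = 61.23^1.25 = 171.3 m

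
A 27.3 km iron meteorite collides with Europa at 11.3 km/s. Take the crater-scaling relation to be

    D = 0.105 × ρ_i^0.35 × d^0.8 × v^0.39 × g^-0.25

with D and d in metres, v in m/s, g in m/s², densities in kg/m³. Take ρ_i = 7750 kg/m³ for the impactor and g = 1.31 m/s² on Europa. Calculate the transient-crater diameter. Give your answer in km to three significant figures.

In SI units: d = 27300 m, v = 11300 m/s.
ρ_i^0.35 = 7750^0.35 = 22.98
d^0.8 = 27300^0.8 = 3539
v^0.39 = 11300^0.39 = 38.08
g^-0.25 = 1.31^-0.25 = 0.9347
D = 0.105 × 22.98 × 3539 × 38.08 × 0.9347 = 3.039 × 10^5 m
   = 303.9 km

D ≈ 304 km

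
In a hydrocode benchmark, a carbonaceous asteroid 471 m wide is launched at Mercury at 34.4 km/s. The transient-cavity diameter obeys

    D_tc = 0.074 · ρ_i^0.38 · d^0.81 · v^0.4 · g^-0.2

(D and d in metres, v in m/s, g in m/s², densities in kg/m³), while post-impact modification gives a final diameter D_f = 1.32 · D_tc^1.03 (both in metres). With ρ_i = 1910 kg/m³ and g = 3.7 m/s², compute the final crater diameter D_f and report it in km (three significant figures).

D_f ≈ 16.7 km

v = 34400 m/s.
ρ_i^0.38 = 1910^0.38 = 17.65
d^0.81 = 471^0.81 = 146.3
v^0.4 = 34400^0.4 = 65.26
g^-0.2 = 3.7^-0.2 = 0.7698
D_tc = 0.074 × 17.65 × 146.3 × 65.26 × 0.7698 = 9599 m
D_f = 1.32 × (9599)^1.03 = 16683 m
     = 16.68 km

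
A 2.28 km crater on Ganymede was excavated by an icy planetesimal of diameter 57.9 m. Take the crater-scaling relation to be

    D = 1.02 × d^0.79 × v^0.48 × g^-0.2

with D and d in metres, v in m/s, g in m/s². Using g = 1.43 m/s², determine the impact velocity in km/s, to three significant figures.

v ≈ 13.8 km/s

Rearranging for v: v = [D / (1.02 · 57.9^0.79 · 1.43^-0.2)]^(1/0.48).
D = 2280 m.
57.9^0.79 = 24.69
1.43^-0.2 = 0.9310
Denominator = 1.02 × 24.69 × 0.9310 = 23.45
D / 23.45 = 2280 / 23.45 = 97.23
v = 97.23^(1/0.48) = 97.23^2.0833 = 13842 m/s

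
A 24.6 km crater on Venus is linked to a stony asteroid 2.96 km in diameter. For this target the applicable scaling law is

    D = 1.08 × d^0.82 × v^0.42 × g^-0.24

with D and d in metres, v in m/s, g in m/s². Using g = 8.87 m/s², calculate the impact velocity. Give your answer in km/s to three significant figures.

Rearranging for v: v = [D / (1.08 · 2960^0.82 · 8.87^-0.24)]^(1/0.42).
D = 24600 m.
2960^0.82 = 702.2
8.87^-0.24 = 0.5922
Denominator = 1.08 × 702.2 × 0.5922 = 449.1
D / 449.1 = 24600 / 449.1 = 54.78
v = 54.78^(1/0.42) = 54.78^2.381 = 13793 m/s

v ≈ 13.8 km/s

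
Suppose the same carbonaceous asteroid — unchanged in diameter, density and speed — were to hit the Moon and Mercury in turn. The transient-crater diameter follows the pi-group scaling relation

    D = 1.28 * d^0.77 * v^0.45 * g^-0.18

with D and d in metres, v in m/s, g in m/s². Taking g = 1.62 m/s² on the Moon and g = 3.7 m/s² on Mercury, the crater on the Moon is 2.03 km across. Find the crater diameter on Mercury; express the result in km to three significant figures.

All impactor-dependent factors cancel in the ratio, leaving D_Mercury/D_Moon = (g_Mercury/g_Moon)^-0.18.
(3.7/1.62)^-0.18 = 2.284^-0.18 = 0.8619
D_Mercury = 0.8619 × 2.03 km = 1.75 km

D ≈ 1.75 km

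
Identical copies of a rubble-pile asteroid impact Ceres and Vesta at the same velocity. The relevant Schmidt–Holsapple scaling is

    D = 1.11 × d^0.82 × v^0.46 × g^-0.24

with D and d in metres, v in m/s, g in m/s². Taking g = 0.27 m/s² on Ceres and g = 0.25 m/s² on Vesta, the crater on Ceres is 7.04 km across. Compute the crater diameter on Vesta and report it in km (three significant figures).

D ≈ 7.17 km

All impactor-dependent factors cancel in the ratio, leaving D_Vesta/D_Ceres = (g_Vesta/g_Ceres)^-0.24.
(0.25/0.27)^-0.24 = 0.9259^-0.24 = 1.019
D_Vesta = 1.019 × 7.04 km = 7.17 km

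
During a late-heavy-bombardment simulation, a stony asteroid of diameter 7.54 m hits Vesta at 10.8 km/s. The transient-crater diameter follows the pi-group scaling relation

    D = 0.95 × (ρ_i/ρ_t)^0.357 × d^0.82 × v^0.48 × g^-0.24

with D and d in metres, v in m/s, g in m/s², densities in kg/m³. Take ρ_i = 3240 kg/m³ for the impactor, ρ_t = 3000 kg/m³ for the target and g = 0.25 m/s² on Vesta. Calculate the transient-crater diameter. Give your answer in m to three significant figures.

In SI units: v = 10800 m/s.
(ρ_i/ρ_t)^0.357 = (3240/3000)^0.357 = 1.028
d^0.82 = 7.54^0.82 = 5.241
v^0.48 = 10800^0.48 = 86.31
g^-0.24 = 0.25^-0.24 = 1.395
D = 0.95 × 1.028 × 5.241 × 86.31 × 1.395 = 616.3 m

D ≈ 616 m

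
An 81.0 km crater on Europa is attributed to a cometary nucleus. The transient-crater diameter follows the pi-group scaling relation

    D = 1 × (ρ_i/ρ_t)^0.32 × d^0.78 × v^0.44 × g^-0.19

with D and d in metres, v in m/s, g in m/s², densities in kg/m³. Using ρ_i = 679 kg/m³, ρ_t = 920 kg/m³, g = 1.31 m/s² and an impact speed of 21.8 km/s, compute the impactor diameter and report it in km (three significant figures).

d ≈ 8.48 km

Rearranging for d: d = [D / (1 · (679/920)^0.32 · 21800^0.44 · 1.31^-0.19)]^(1/0.78).
D = 81000 m.
(679/920)^0.32 = 0.9074
21800^0.44 = 81.08
1.31^-0.19 = 0.9500
Denominator = 1 × 0.9074 × 81.08 × 0.9500 = 69.89
D / 69.89 = 81000 / 69.89 = 1159
d = 1159^(1/0.78) = 1159^1.2821 = 8481 m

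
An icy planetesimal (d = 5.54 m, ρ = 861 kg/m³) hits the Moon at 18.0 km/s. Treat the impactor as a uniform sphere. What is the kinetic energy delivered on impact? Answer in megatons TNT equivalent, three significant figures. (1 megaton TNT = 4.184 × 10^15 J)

v = 18000 m/s.
Mass m = (π/6) ρ d³ = (π/6) × 861 × (5.54)³ = 7.665 × 10^4 kg
E = ½ m v² = 0.5 × 7.665 × 10^4 × (18000)² = 1.242 × 10^13 J
   = 1.242 × 10^13 / 4.184×10^15 = 2.968 × 10^-3 Mt

E ≈ 2.97 × 10^-3 Mt TNT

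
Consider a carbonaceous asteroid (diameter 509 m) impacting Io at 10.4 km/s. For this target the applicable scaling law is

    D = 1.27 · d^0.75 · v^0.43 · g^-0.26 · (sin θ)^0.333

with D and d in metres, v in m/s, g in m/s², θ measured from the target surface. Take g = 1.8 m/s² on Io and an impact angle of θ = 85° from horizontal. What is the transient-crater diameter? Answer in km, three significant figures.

D ≈ 6.23 km

In SI units: v = 10400 m/s.
d^0.75 = 509^0.75 = 107.2
v^0.43 = 10400^0.43 = 53.37
g^-0.26 = 1.8^-0.26 = 0.8583
(sin 85°)^0.333 = 0.9962^0.333 = 0.9987
D = 1.27 × 107.2 × 53.37 × 0.8583 × 0.9987 = 6228 m
   = 6.228 km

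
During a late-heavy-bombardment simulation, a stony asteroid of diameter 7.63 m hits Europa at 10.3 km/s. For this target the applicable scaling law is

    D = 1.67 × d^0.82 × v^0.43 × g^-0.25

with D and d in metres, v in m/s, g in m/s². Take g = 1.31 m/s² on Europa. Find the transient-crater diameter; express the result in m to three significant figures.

D ≈ 439 m

In SI units: v = 10300 m/s.
d^0.82 = 7.63^0.82 = 5.293
v^0.43 = 10300^0.43 = 53.15
g^-0.25 = 1.31^-0.25 = 0.9347
D = 1.67 × 5.293 × 53.15 × 0.9347 = 439.1 m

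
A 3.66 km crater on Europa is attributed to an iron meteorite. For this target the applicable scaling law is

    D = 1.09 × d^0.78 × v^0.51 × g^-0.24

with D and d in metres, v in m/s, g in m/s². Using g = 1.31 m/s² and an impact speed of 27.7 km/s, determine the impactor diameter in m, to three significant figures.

Rearranging for d: d = [D / (1.09 · 27700^0.51 · 1.31^-0.24)]^(1/0.78).
D = 3660 m.
27700^0.51 = 184.4
1.31^-0.24 = 0.9372
Denominator = 1.09 × 184.4 × 0.9372 = 188.4
D / 188.4 = 3660 / 188.4 = 19.43
d = 19.43^(1/0.78) = 19.43^1.2821 = 44.87 m

d ≈ 44.9 m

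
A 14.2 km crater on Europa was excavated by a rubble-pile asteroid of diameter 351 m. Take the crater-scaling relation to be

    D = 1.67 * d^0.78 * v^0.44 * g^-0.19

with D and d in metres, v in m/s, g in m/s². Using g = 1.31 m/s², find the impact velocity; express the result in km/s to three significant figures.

Rearranging for v: v = [D / (1.67 · 351^0.78 · 1.31^-0.19)]^(1/0.44).
D = 14200 m.
351^0.78 = 96.68
1.31^-0.19 = 0.9500
Denominator = 1.67 × 96.68 × 0.9500 = 153.4
D / 153.4 = 14200 / 153.4 = 92.57
v = 92.57^(1/0.44) = 92.57^2.2727 = 29458 m/s

v ≈ 29.5 km/s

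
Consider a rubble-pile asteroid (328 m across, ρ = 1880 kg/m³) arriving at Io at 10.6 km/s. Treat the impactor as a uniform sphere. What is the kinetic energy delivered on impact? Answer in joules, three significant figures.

E ≈ 1.95 × 10^18 J

v = 10600 m/s.
Mass m = (π/6) ρ d³ = (π/6) × 1880 × (328)³ = 3.474 × 10^10 kg
E = ½ m v² = 0.5 × 3.474 × 10^10 × (10600)² = 1.952 × 10^18 J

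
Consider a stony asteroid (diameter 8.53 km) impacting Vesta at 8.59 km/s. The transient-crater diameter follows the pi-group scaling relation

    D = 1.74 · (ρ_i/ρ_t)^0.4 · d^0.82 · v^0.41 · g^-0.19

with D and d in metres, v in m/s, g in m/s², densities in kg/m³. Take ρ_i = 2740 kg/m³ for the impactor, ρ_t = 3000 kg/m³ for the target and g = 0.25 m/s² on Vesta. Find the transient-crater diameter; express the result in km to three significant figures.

D ≈ 150 km

In SI units: d = 8530 m, v = 8590 m/s.
(ρ_i/ρ_t)^0.4 = (2740/3000)^0.4 = 0.9644
d^0.82 = 8530^0.82 = 1673
v^0.41 = 8590^0.41 = 41.01
g^-0.19 = 0.25^-0.19 = 1.301
D = 1.74 × 0.9644 × 1673 × 41.01 × 1.301 = 1.498 × 10^5 m
   = 149.8 km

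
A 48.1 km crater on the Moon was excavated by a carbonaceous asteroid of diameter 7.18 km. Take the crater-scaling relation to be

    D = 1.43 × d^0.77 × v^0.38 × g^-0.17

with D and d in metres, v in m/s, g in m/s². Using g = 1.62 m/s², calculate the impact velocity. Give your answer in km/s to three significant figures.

v ≈ 15.6 km/s

Rearranging for v: v = [D / (1.43 · 7180^0.77 · 1.62^-0.17)]^(1/0.38).
D = 48100 m.
7180^0.77 = 931.6
1.62^-0.17 = 0.9213
Denominator = 1.43 × 931.6 × 0.9213 = 1227
D / 1227 = 48100 / 1227 = 39.20
v = 39.20^(1/0.38) = 39.20^2.6316 = 15592 m/s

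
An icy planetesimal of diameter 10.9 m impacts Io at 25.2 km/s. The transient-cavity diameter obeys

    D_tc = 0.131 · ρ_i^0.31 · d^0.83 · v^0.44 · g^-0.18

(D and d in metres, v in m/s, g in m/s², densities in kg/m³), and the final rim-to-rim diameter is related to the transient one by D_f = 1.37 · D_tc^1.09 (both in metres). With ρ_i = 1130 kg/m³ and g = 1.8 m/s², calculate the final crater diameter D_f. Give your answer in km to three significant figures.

v = 25200 m/s.
ρ_i^0.31 = 1130^0.31 = 8.840
d^0.83 = 10.9^0.83 = 7.262
v^0.44 = 25200^0.44 = 86.42
g^-0.18 = 1.8^-0.18 = 0.8996
D_tc = 0.131 × 8.840 × 7.262 × 86.42 × 0.8996 = 653.8 m
D_f = 1.37 × (653.8)^1.09 = 1605 m
     = 1.605 km

D_f ≈ 1.61 km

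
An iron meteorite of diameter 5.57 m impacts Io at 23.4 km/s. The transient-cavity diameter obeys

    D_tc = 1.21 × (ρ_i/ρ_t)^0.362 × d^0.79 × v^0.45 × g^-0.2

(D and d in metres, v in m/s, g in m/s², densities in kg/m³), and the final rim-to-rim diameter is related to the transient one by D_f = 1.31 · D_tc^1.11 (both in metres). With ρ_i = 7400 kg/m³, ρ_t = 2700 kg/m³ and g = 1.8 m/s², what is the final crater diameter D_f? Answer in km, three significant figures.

v = 23400 m/s.
(ρ_i/ρ_t)^0.362 = (7400/2700)^0.362 = 1.440
d^0.79 = 5.57^0.79 = 3.884
v^0.45 = 23400^0.45 = 92.50
g^-0.2 = 1.8^-0.2 = 0.8891
D_tc = 1.21 × 1.440 × 3.884 × 92.50 × 0.8891 = 556.6 m
D_f = 1.31 × (556.6)^1.11 = 1462 m
     = 1.462 km

D_f ≈ 1.46 km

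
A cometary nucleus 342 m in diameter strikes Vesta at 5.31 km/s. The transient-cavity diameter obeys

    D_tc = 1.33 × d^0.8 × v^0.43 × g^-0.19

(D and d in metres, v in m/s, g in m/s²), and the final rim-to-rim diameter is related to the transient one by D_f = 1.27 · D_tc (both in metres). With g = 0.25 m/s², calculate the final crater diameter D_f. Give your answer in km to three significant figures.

D_f ≈ 9.36 km

v = 5310 m/s.
d^0.8 = 342^0.8 = 106.5
v^0.43 = 5310^0.43 = 39.98
g^-0.19 = 0.25^-0.19 = 1.301
D_tc = 1.33 × 106.5 × 39.98 × 1.301 = 7368 m
D_f = 1.27 × 7368 = 9357 m
     = 9.357 km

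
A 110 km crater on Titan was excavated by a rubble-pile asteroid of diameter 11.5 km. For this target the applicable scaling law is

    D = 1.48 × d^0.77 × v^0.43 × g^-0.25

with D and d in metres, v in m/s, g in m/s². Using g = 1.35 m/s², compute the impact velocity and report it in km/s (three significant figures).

v ≈ 13.6 km/s

Rearranging for v: v = [D / (1.48 · 11500^0.77 · 1.35^-0.25)]^(1/0.43).
D = 110000 m.
11500^0.77 = 1339
1.35^-0.25 = 0.9277
Denominator = 1.48 × 1339 × 0.9277 = 1838
D / 1838 = 110000 / 1838 = 59.85
v = 59.85^(1/0.43) = 59.85^2.3256 = 13575 m/s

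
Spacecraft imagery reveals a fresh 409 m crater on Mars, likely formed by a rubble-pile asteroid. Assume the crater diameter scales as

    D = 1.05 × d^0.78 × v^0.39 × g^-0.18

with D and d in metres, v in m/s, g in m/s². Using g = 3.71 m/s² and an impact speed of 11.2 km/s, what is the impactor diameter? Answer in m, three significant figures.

d ≈ 26.8 m

Rearranging for d: d = [D / (1.05 · 11200^0.39 · 3.71^-0.18)]^(1/0.78).
11200^0.39 = 37.95
3.71^-0.18 = 0.7898
Denominator = 1.05 × 37.95 × 0.7898 = 31.47
D / 31.47 = 409 / 31.47 = 13.00
d = 13.00^(1/0.78) = 13.00^1.2821 = 26.80 m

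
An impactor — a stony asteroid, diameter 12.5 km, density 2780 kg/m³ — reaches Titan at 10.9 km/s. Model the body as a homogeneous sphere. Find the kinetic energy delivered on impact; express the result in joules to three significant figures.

d = 12500 m; v = 10900 m/s.
Mass m = (π/6) ρ d³ = (π/6) × 2780 × (12500)³ = 2.843 × 10^15 kg
E = ½ m v² = 0.5 × 2.843 × 10^15 × (10900)² = 1.689 × 10^23 J

E ≈ 1.69 × 10^23 J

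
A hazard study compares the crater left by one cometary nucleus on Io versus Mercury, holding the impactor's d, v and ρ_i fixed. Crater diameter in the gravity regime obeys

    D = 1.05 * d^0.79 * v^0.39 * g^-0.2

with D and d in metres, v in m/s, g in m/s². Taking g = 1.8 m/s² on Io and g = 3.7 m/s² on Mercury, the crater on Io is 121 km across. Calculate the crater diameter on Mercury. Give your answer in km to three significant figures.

All impactor-dependent factors cancel in the ratio, leaving D_Mercury/D_Io = (g_Mercury/g_Io)^-0.2.
(3.7/1.8)^-0.2 = 2.056^-0.2 = 0.8658
D_Mercury = 0.8658 × 121 km = 105 km

D ≈ 105 km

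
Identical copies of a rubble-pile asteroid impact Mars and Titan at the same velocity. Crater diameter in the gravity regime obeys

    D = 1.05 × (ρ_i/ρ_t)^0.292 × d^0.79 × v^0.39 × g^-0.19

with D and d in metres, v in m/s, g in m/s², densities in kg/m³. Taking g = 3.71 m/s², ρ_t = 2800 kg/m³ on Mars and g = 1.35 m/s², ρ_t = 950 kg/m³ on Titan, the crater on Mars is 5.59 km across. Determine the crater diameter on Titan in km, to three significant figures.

The impactor-only factors (d, v, ρ_i) cancel in the ratio, leaving D_Titan/D_Mars = (g_Titan/g_Mars)^-0.19 · (ρ_t,Mars/ρ_t,Titan)^0.292.
(1.35/3.71)^-0.19 = 0.3639^-0.19 = 1.212
(2800/950)^0.292 = 2.947^0.292 = 1.371
Ratio = 1.212 × 1.371 = 1.662
D_Titan = 1.662 × 5.59 km = 9.29 km

D ≈ 9.29 km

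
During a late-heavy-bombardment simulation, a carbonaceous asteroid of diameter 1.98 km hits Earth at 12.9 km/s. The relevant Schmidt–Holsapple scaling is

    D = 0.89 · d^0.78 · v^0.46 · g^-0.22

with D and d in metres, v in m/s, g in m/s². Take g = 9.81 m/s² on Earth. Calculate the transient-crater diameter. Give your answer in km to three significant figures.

D ≈ 15.6 km

In SI units: d = 1980 m, v = 12900 m/s.
d^0.78 = 1980^0.78 = 372.7
v^0.46 = 12900^0.46 = 77.78
g^-0.22 = 9.81^-0.22 = 0.6051
D = 0.89 × 372.7 × 77.78 × 0.6051 = 15611 m
   = 15.61 km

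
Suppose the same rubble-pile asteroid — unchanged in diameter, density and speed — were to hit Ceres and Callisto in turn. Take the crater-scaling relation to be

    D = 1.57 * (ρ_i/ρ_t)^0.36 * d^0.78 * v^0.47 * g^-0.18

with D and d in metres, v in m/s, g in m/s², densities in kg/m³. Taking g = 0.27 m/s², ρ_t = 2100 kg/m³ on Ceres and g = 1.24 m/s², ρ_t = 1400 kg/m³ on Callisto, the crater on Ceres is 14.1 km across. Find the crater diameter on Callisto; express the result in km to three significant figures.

D ≈ 12.4 km

The impactor-only factors (d, v, ρ_i) cancel in the ratio, leaving D_Callisto/D_Ceres = (g_Callisto/g_Ceres)^-0.18 · (ρ_t,Ceres/ρ_t,Callisto)^0.36.
(1.24/0.27)^-0.18 = 4.593^-0.18 = 0.7600
(2100/1400)^0.36 = 1.500^0.36 = 1.157
Ratio = 0.7600 × 1.157 = 0.8793
D_Callisto = 0.8793 × 14.1 km = 12.4 km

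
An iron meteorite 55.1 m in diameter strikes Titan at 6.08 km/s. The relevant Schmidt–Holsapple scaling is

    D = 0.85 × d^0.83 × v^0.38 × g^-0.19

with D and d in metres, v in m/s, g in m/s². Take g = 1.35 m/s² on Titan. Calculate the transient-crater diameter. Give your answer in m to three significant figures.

In SI units: v = 6080 m/s.
d^0.83 = 55.1^0.83 = 27.87
v^0.38 = 6080^0.38 = 27.41
g^-0.19 = 1.35^-0.19 = 0.9446
D = 0.85 × 27.87 × 27.41 × 0.9446 = 613.4 m

D ≈ 613 m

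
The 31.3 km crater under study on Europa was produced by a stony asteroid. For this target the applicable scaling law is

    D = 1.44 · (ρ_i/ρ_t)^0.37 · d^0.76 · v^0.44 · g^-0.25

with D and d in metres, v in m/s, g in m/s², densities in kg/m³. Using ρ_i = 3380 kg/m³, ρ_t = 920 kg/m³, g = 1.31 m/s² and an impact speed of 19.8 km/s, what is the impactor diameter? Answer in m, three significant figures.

Rearranging for d: d = [D / (1.44 · (3380/920)^0.37 · 19800^0.44 · 1.31^-0.25)]^(1/0.76).
D = 31300 m.
(3380/920)^0.37 = 1.618
19800^0.44 = 77.72
1.31^-0.25 = 0.9347
Denominator = 1.44 × 1.618 × 77.72 × 0.9347 = 169.3
D / 169.3 = 31300 / 169.3 = 184.9
d = 184.9^(1/0.76) = 184.9^1.3158 = 961.2 m

d ≈ 961 m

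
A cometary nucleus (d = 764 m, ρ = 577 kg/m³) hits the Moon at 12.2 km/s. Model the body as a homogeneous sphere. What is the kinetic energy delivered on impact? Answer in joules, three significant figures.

E ≈ 1.00 × 10^19 J

v = 12200 m/s.
Mass m = (π/6) ρ d³ = (π/6) × 577 × (764)³ = 1.347 × 10^11 kg
E = ½ m v² = 0.5 × 1.347 × 10^11 × (12200)² = 1.002 × 10^19 J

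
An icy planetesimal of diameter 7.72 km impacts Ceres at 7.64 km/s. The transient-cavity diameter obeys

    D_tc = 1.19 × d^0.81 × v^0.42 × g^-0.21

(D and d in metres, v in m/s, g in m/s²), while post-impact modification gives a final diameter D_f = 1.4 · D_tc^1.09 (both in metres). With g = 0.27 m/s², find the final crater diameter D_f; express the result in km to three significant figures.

In SI: d = 7720 m, v = 7640 m/s.
d^0.81 = 7720^0.81 = 1409
v^0.42 = 7640^0.42 = 42.75
g^-0.21 = 0.27^-0.21 = 1.316
D_tc = 1.19 × 1409 × 42.75 × 1.316 = 94330 m
D_f = 1.4 × (94330)^1.09 = 3.703 × 10^5 m
     = 370.3 km

D_f ≈ 370 km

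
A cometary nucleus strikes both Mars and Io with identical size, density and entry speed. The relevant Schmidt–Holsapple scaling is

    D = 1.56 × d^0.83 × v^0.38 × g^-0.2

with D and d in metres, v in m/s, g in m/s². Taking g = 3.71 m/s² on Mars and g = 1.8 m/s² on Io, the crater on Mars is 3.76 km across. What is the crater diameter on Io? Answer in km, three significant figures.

D ≈ 4.35 km

All impactor-dependent factors cancel in the ratio, leaving D_Io/D_Mars = (g_Io/g_Mars)^-0.2.
(1.8/3.71)^-0.2 = 0.4852^-0.2 = 1.156
D_Io = 1.156 × 3.76 km = 4.35 km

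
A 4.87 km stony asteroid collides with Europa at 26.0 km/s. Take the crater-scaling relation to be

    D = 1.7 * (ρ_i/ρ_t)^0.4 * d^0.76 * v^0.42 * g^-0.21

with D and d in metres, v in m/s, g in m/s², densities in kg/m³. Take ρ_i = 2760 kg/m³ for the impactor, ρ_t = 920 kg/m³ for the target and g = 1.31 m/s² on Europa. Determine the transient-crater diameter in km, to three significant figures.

In SI units: d = 4870 m, v = 26000 m/s.
(ρ_i/ρ_t)^0.4 = (2760/920)^0.4 = 1.552
d^0.76 = 4870^0.76 = 634.6
v^0.42 = 26000^0.42 = 71.50
g^-0.21 = 1.31^-0.21 = 0.9449
D = 1.7 × 1.552 × 634.6 × 71.50 × 0.9449 = 1.131 × 10^5 m
   = 113.1 km

D ≈ 113 km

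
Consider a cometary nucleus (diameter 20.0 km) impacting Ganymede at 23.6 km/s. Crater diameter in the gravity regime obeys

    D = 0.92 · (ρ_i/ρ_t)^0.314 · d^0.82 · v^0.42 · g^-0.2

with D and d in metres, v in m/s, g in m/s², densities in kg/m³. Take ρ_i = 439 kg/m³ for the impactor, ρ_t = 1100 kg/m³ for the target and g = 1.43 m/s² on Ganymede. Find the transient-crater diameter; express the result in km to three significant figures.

D ≈ 148 km

In SI units: d = 20000 m, v = 23600 m/s.
(ρ_i/ρ_t)^0.314 = (439/1100)^0.314 = 0.7494
d^0.82 = 20000^0.82 = 3364
v^0.42 = 23600^0.42 = 68.65
g^-0.2 = 1.43^-0.2 = 0.9310
D = 0.92 × 0.7494 × 3364 × 68.65 × 0.9310 = 1.482 × 10^5 m
   = 148.2 km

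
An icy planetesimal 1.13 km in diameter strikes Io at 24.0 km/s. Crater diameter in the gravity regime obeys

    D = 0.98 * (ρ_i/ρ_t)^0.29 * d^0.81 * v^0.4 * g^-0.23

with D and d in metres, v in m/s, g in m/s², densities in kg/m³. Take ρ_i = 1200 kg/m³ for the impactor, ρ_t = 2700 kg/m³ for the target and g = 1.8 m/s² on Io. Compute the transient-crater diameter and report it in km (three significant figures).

D ≈ 11.4 km

In SI units: d = 1130 m, v = 24000 m/s.
(ρ_i/ρ_t)^0.29 = (1200/2700)^0.29 = 0.7904
d^0.81 = 1130^0.81 = 297.2
v^0.4 = 24000^0.4 = 56.50
g^-0.23 = 1.8^-0.23 = 0.8735
D = 0.98 × 0.7904 × 297.2 × 56.50 × 0.8735 = 11361 m
   = 11.36 km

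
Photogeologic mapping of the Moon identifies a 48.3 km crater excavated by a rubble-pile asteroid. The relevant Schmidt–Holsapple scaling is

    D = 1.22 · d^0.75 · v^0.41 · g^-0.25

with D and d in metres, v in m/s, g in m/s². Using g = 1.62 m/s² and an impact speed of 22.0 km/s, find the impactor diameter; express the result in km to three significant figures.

Rearranging for d: d = [D / (1.22 · 22000^0.41 · 1.62^-0.25)]^(1/0.75).
D = 48300 m.
22000^0.41 = 60.31
1.62^-0.25 = 0.8864
Denominator = 1.22 × 60.31 × 0.8864 = 65.22
D / 65.22 = 48300 / 65.22 = 740.6
d = 740.6^(1/0.75) = 740.6^1.3333 = 6699 m

d ≈ 6.70 km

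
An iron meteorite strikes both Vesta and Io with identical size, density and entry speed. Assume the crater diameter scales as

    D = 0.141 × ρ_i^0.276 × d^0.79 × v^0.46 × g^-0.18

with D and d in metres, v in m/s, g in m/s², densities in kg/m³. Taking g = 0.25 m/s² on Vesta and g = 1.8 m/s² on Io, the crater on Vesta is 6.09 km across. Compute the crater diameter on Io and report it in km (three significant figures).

D ≈ 4.27 km

All impactor-dependent factors cancel in the ratio, leaving D_Io/D_Vesta = (g_Io/g_Vesta)^-0.18.
(1.8/0.25)^-0.18 = 7.200^-0.18 = 0.7009
D_Io = 0.7009 × 6.09 km = 4.27 km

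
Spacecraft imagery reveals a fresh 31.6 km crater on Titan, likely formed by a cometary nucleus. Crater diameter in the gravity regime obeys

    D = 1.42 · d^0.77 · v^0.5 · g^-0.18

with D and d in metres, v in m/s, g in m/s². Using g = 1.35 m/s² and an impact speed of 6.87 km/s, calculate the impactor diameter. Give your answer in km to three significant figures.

Rearranging for d: d = [D / (1.42 · 6870^0.5 · 1.35^-0.18)]^(1/0.77).
D = 31600 m.
6870^0.5 = 82.89
1.35^-0.18 = 0.9474
Denominator = 1.42 × 82.89 × 0.9474 = 111.5
D / 111.5 = 31600 / 111.5 = 283.4
d = 283.4^(1/0.77) = 283.4^1.2987 = 1531 m

d ≈ 1.53 km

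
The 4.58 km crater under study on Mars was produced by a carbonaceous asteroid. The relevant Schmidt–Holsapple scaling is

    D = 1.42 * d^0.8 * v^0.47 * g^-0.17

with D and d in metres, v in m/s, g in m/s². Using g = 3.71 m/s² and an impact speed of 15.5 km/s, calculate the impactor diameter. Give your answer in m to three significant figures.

d ≈ 111 m

Rearranging for d: d = [D / (1.42 · 15500^0.47 · 3.71^-0.17)]^(1/0.8).
D = 4580 m.
15500^0.47 = 93.21
3.71^-0.17 = 0.8002
Denominator = 1.42 × 93.21 × 0.8002 = 105.9
D / 105.9 = 4580 / 105.9 = 43.25
d = 43.25^(1/0.8) = 43.25^1.25 = 110.9 m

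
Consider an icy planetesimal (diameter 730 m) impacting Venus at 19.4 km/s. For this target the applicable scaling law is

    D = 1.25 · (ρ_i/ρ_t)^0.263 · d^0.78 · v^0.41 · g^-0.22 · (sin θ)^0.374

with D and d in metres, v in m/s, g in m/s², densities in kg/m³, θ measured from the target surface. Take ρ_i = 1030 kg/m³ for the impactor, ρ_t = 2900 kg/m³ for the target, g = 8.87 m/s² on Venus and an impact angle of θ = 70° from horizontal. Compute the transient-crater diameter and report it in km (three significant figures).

In SI units: v = 19400 m/s.
(ρ_i/ρ_t)^0.263 = (1030/2900)^0.263 = 0.7617
d^0.78 = 730^0.78 = 171.2
v^0.41 = 19400^0.41 = 57.28
g^-0.22 = 8.87^-0.22 = 0.6187
(sin 70°)^0.374 = 0.9397^0.374 = 0.9770
D = 1.25 × 0.7617 × 171.2 × 57.28 × 0.6187 × 0.9770 = 5644 m
   = 5.644 km

D ≈ 5.64 km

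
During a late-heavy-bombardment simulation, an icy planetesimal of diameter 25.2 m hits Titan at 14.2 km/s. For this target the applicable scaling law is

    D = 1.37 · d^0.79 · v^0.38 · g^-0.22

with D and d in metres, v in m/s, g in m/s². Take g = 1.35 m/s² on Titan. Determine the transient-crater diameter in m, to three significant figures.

D ≈ 621 m

In SI units: v = 14200 m/s.
d^0.79 = 25.2^0.79 = 12.80
v^0.38 = 14200^0.38 = 37.83
g^-0.22 = 1.35^-0.22 = 0.9361
D = 1.37 × 12.80 × 37.83 × 0.9361 = 621.0 m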